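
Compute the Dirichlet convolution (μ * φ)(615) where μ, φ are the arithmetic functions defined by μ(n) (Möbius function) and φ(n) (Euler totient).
(μ * φ)(615) = 117

Divisors of 615: [1, 3, 5, 15, 41, 123, 205, 615]. For each d | 615:
  d = 1: μ(1) · φ(615/1) = 1 · 320 = 320
  d = 3: μ(3) · φ(615/3) = -1 · 160 = -160
  d = 5: μ(5) · φ(615/5) = -1 · 80 = -80
  d = 15: μ(15) · φ(615/15) = 1 · 40 = 40
  d = 41: μ(41) · φ(615/41) = -1 · 8 = -8
  d = 123: μ(123) · φ(615/123) = 1 · 4 = 4
  d = 205: μ(205) · φ(615/205) = 1 · 2 = 2
  d = 615: μ(615) · φ(615/615) = -1 · 1 = -1
Summing: (μ * φ)(615) = 320 + -160 + -80 + 40 + -8 + 4 + 2 + -1 = 117.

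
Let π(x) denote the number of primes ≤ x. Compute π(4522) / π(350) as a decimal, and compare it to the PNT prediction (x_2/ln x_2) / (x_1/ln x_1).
π(4522)/π(350) = 614/70 ≈ 8.7714;  PNT prediction ≈ 8.9922.

π(350) = 70 and π(4522) = 614, so π(4522)/π(350) ≈ 8.7714. The PNT-predicted ratio is (4522/ln(4522)) / (350/ln(350)) ≈ 8.9922. The two agree to within a few percent, as expected.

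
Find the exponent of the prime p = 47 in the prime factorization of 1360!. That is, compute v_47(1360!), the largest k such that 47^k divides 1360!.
v_47(1360!) = 28

Legendre's formula: v_p(n!) = Σ_{k ≥ 1} ⌊n / p^k⌋. For p = 47, n = 1360, the terms are:
  ⌊1360/47^1⌋ = ⌊1360/47⌋ = 28
(the next term ⌊1360/47^2⌋ = 0, terminating the sum). Summing: v_47(1360!) = 28 = 28.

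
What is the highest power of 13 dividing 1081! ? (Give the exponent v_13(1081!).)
v_13(1081!) = 89

Legendre's formula: v_p(n!) = Σ_{k ≥ 1} ⌊n / p^k⌋. For p = 13, n = 1081, the terms are:
  ⌊1081/13^1⌋ = ⌊1081/13⌋ = 83
  ⌊1081/13^2⌋ = ⌊1081/169⌋ = 6
(the next term ⌊1081/13^3⌋ = 0, terminating the sum). Summing: v_13(1081!) = 83 + 6 = 89.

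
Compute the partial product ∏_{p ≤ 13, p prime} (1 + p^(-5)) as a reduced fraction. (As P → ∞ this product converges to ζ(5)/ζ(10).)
∏ = 3142700502292816/3033799133990625

The primes p ≤ 13 are [2, 3, 5, 7, 11, 13]. For each, (1 + 1/p^5) = (p^5 + 1)/p^5. Multiplying these fractions over p ∈ [2, 3, 5, 7, 11, 13] gives 3142700502292816/3033799133990625. (In the limit P → ∞ this tends to ζ(5)/ζ(10).)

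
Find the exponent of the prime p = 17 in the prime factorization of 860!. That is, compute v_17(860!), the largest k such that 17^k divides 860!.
v_17(860!) = 52

Legendre's formula: v_p(n!) = Σ_{k ≥ 1} ⌊n / p^k⌋. For p = 17, n = 860, the terms are:
  ⌊860/17^1⌋ = ⌊860/17⌋ = 50
  ⌊860/17^2⌋ = ⌊860/289⌋ = 2
(the next term ⌊860/17^3⌋ = 0, terminating the sum). Summing: v_17(860!) = 50 + 2 = 52.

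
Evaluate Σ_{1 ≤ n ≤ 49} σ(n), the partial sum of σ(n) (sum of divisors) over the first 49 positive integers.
Σ_{n ≤ 49} σ(n) = 1987

Compute σ(n) for each 1 ≤ n ≤ 49: σ(1) = 1, σ(2) = 3, σ(3) = 4, σ(4) = 7, σ(5) = 6, σ(6) = 12, σ(7) = 8, σ(8) = 15, σ(9) = 13, σ(10) = 18, σ(11) = 12, σ(12) = 28, σ(13) = 14, σ(14) = 24, σ(15) = 24, σ(16) = 31, σ(17) = 18, σ(18) = 39, σ(19) = 20, σ(20) = 42, σ(21) = 32, σ(22) = 36, σ(23) = 24, σ(24) = 60, σ(25) = 31, σ(26) = 42, σ(27) = 40, σ(28) = 56, σ(29) = 30, σ(30) = 72, σ(31) = 32, σ(32) = 63, σ(33) = 48, σ(34) = 54, σ(35) = 48, σ(36) = 91, σ(37) = 38, σ(38) = 60, σ(39) = 56, σ(40) = 90, σ(41) = 42, σ(42) = 96, σ(43) = 44, σ(44) = 84, σ(45) = 78, σ(46) = 72, σ(47) = 48, σ(48) = 124, σ(49) = 57. Summing all 49 values: 1987. (Average order: Σ_{n ≤ x} σ(n) ~ (π²/12) x². For x = 49, (π²/12)·49² ≈ 1974.74.)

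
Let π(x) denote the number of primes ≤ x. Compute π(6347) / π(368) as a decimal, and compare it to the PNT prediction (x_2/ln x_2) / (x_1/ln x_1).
π(6347)/π(368) = 826/73 ≈ 11.3151;  PNT prediction ≈ 11.6379.

π(368) = 73 and π(6347) = 826, so π(6347)/π(368) ≈ 11.3151. The PNT-predicted ratio is (6347/ln(6347)) / (368/ln(368)) ≈ 11.6379. The two agree to within a few percent, as expected.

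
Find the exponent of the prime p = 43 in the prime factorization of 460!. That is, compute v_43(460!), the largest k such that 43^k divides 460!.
v_43(460!) = 10

Legendre's formula: v_p(n!) = Σ_{k ≥ 1} ⌊n / p^k⌋. For p = 43, n = 460, the terms are:
  ⌊460/43^1⌋ = ⌊460/43⌋ = 10
(the next term ⌊460/43^2⌋ = 0, terminating the sum). Summing: v_43(460!) = 10 = 10.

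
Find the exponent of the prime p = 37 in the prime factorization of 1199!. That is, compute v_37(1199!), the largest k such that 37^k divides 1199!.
v_37(1199!) = 32

Legendre's formula: v_p(n!) = Σ_{k ≥ 1} ⌊n / p^k⌋. For p = 37, n = 1199, the terms are:
  ⌊1199/37^1⌋ = ⌊1199/37⌋ = 32
(the next term ⌊1199/37^2⌋ = 0, terminating the sum). Summing: v_37(1199!) = 32 = 32.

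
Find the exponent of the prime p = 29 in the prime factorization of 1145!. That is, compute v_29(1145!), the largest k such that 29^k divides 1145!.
v_29(1145!) = 40

Legendre's formula: v_p(n!) = Σ_{k ≥ 1} ⌊n / p^k⌋. For p = 29, n = 1145, the terms are:
  ⌊1145/29^1⌋ = ⌊1145/29⌋ = 39
  ⌊1145/29^2⌋ = ⌊1145/841⌋ = 1
(the next term ⌊1145/29^3⌋ = 0, terminating the sum). Summing: v_29(1145!) = 39 + 1 = 40.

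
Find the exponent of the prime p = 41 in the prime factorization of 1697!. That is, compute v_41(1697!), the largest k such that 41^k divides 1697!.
v_41(1697!) = 42

Legendre's formula: v_p(n!) = Σ_{k ≥ 1} ⌊n / p^k⌋. For p = 41, n = 1697, the terms are:
  ⌊1697/41^1⌋ = ⌊1697/41⌋ = 41
  ⌊1697/41^2⌋ = ⌊1697/1681⌋ = 1
(the next term ⌊1697/41^3⌋ = 0, terminating the sum). Summing: v_41(1697!) = 41 + 1 = 42.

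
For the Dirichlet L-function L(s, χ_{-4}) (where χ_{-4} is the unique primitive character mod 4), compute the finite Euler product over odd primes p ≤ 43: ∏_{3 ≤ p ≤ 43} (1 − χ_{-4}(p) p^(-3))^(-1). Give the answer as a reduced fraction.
∏ = 53382899586415799670070183783895/55093305095879233542015487574016

The odd primes p ≤ 43 are [3, 5, 7, 11, 13, 17, 19, 23, 29, 31, 37, 41, 43]. For each, χ(p) = 1 if p ≡ 1 mod 4, χ(p) = −1 if p ≡ 3 mod 4. Taking (1 − χ(p)/p^3)^(-1) = p^3/(p^3 − χ(p)): (1 − (-1)/3^3)^(-1) · (1 − (1)/5^3)^(-1) · (1 − (-1)/7^3)^(-1) · (1 − (-1)/11^3)^(-1) · (1 − (1)/13^3)^(-1) · (1 − (1)/17^3)^(-1) · (1 − (-1)/19^3)^(-1) · (1 − (-1)/23^3)^(-1) · (1 − (1)/29^3)^(-1) · (1 − (-1)/31^3)^(-1) · (1 − (1)/37^3)^(-1) · (1 − (1)/41^3)^(-1) · (1 − (-1)/43^3)^(-1) = 53382899586415799670070183783895/55093305095879233542015487574016.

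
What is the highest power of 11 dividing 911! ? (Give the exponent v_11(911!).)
v_11(911!) = 89

Legendre's formula: v_p(n!) = Σ_{k ≥ 1} ⌊n / p^k⌋. For p = 11, n = 911, the terms are:
  ⌊911/11^1⌋ = ⌊911/11⌋ = 82
  ⌊911/11^2⌋ = ⌊911/121⌋ = 7
(the next term ⌊911/11^3⌋ = 0, terminating the sum). Summing: v_11(911!) = 82 + 7 = 89.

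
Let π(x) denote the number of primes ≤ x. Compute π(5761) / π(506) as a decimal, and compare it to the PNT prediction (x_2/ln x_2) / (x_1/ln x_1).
π(5761)/π(506) = 757/96 ≈ 7.8854;  PNT prediction ≈ 8.1872.

π(506) = 96 and π(5761) = 757, so π(5761)/π(506) ≈ 7.8854. The PNT-predicted ratio is (5761/ln(5761)) / (506/ln(506)) ≈ 8.1872. The two agree to within a few percent, as expected.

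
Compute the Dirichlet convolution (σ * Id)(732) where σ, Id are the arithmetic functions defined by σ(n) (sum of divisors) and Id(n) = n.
(σ * Id)(732) = 14637

Divisors of 732: [1, 2, 3, 4, 6, 12, 61, 122, 183, 244, 366, 732]. For each d | 732:
  d = 1: σ(1) · Id(732/1) = 1 · 732 = 732
  d = 2: σ(2) · Id(732/2) = 3 · 366 = 1098
  d = 3: σ(3) · Id(732/3) = 4 · 244 = 976
  d = 4: σ(4) · Id(732/4) = 7 · 183 = 1281
  d = 6: σ(6) · Id(732/6) = 12 · 122 = 1464
  d = 12: σ(12) · Id(732/12) = 28 · 61 = 1708
  d = 61: σ(61) · Id(732/61) = 62 · 12 = 744
  d = 122: σ(122) · Id(732/122) = 186 · 6 = 1116
  d = 183: σ(183) · Id(732/183) = 248 · 4 = 992
  d = 244: σ(244) · Id(732/244) = 434 · 3 = 1302
  d = 366: σ(366) · Id(732/366) = 744 · 2 = 1488
  d = 732: σ(732) · Id(732/732) = 1736 · 1 = 1736
Summing: (σ * Id)(732) = 732 + 1098 + 976 + 1281 + 1464 + 1708 + 744 + 1116 + 992 + 1302 + 1488 + 1736 = 14637.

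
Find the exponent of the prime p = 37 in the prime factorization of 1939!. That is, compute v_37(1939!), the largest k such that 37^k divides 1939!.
v_37(1939!) = 53

Legendre's formula: v_p(n!) = Σ_{k ≥ 1} ⌊n / p^k⌋. For p = 37, n = 1939, the terms are:
  ⌊1939/37^1⌋ = ⌊1939/37⌋ = 52
  ⌊1939/37^2⌋ = ⌊1939/1369⌋ = 1
(the next term ⌊1939/37^3⌋ = 0, terminating the sum). Summing: v_37(1939!) = 52 + 1 = 53.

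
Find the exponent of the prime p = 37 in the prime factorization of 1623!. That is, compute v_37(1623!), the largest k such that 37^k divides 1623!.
v_37(1623!) = 44

Legendre's formula: v_p(n!) = Σ_{k ≥ 1} ⌊n / p^k⌋. For p = 37, n = 1623, the terms are:
  ⌊1623/37^1⌋ = ⌊1623/37⌋ = 43
  ⌊1623/37^2⌋ = ⌊1623/1369⌋ = 1
(the next term ⌊1623/37^3⌋ = 0, terminating the sum). Summing: v_37(1623!) = 43 + 1 = 44.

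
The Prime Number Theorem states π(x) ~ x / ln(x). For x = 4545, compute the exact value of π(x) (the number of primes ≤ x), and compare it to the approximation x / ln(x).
π(4545) = 615;  x/ln(x) ≈ 539.67;  relative error ≈ 12.25%.

Directly count primes up to 4545: π(4545) = 615. The PNT approximation gives 4545/ln(4545) ≈ 4545/8.42178 ≈ 539.67. Relative error (π(x) − x/ln(x)) / π(x) ≈ 12.25%; the approximation is known to undercount slightly (Li(x) is a better estimate).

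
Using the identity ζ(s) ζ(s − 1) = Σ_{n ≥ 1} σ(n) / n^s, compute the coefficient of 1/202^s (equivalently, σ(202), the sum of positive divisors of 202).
σ(202) = 306

In the product (Σ m^0/m^s)(Σ k / k^s) = Σ (Σ_{d | n} d) / n^s, the coefficient of 1/n^s is σ(n) = Σ_{d | n} d. For n = 202, divisors are [1, 2, 101, 202]; summing: σ(202) = 306.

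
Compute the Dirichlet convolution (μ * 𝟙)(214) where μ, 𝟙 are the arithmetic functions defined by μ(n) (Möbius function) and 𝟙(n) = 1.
(μ * 𝟙)(214) = 0

Divisors of 214: [1, 2, 107, 214]. For each d | 214:
  d = 1: μ(1) · 𝟙(214/1) = 1 · 1 = 1
  d = 2: μ(2) · 𝟙(214/2) = -1 · 1 = -1
  d = 107: μ(107) · 𝟙(214/107) = -1 · 1 = -1
  d = 214: μ(214) · 𝟙(214/214) = 1 · 1 = 1
Summing: (μ * 𝟙)(214) = 1 + -1 + -1 + 1 = 0.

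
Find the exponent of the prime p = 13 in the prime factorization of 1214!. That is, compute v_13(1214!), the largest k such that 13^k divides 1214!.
v_13(1214!) = 100

Legendre's formula: v_p(n!) = Σ_{k ≥ 1} ⌊n / p^k⌋. For p = 13, n = 1214, the terms are:
  ⌊1214/13^1⌋ = ⌊1214/13⌋ = 93
  ⌊1214/13^2⌋ = ⌊1214/169⌋ = 7
(the next term ⌊1214/13^3⌋ = 0, terminating the sum). Summing: v_13(1214!) = 93 + 7 = 100.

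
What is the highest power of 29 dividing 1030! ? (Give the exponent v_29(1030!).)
v_29(1030!) = 36

Legendre's formula: v_p(n!) = Σ_{k ≥ 1} ⌊n / p^k⌋. For p = 29, n = 1030, the terms are:
  ⌊1030/29^1⌋ = ⌊1030/29⌋ = 35
  ⌊1030/29^2⌋ = ⌊1030/841⌋ = 1
(the next term ⌊1030/29^3⌋ = 0, terminating the sum). Summing: v_29(1030!) = 35 + 1 = 36.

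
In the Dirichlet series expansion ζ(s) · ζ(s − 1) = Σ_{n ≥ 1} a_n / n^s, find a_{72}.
σ(72) = 195

In the product (Σ m^0/m^s)(Σ k / k^s) = Σ (Σ_{d | n} d) / n^s, the coefficient of 1/n^s is σ(n) = Σ_{d | n} d. For n = 72, divisors are [1, 2, 3, 4, 6, 8, 9, 12, 18, 24, 36, 72]; summing: σ(72) = 195.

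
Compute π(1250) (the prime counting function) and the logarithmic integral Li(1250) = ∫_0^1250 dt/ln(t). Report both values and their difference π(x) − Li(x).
π(1250) = 204;  Li(1250) ≈ 213.21;  π(x) − Li(x) ≈ -9.21.

Direct count of primes ≤ 1250 gives π(1250) = 204. Numerical evaluation of the logarithmic integral gives Li(1250) ≈ 213.21. The difference π(x) − Li(x) ≈ -9.21 is typically negative for small/moderate x (Li(x) overestimates), though Littlewood's theorem shows this sign changes infinitely often.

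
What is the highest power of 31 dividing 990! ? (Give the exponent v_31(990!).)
v_31(990!) = 32

Legendre's formula: v_p(n!) = Σ_{k ≥ 1} ⌊n / p^k⌋. For p = 31, n = 990, the terms are:
  ⌊990/31^1⌋ = ⌊990/31⌋ = 31
  ⌊990/31^2⌋ = ⌊990/961⌋ = 1
(the next term ⌊990/31^3⌋ = 0, terminating the sum). Summing: v_31(990!) = 31 + 1 = 32.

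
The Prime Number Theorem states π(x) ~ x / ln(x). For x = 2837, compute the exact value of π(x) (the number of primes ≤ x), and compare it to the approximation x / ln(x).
π(2837) = 412;  x/ln(x) ≈ 356.83;  relative error ≈ 13.39%.

Directly count primes up to 2837: π(2837) = 412. The PNT approximation gives 2837/ln(2837) ≈ 2837/7.95050 ≈ 356.83. Relative error (π(x) − x/ln(x)) / π(x) ≈ 13.39%; the approximation is known to undercount slightly (Li(x) is a better estimate).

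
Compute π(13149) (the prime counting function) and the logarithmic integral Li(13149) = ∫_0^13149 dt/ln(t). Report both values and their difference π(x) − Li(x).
π(13149) = 1563;  Li(13149) ≈ 1582.83;  π(x) − Li(x) ≈ -19.83.

Direct count of primes ≤ 13149 gives π(13149) = 1563. Numerical evaluation of the logarithmic integral gives Li(13149) ≈ 1582.83. The difference π(x) − Li(x) ≈ -19.83 is typically negative for small/moderate x (Li(x) overestimates), though Littlewood's theorem shows this sign changes infinitely often.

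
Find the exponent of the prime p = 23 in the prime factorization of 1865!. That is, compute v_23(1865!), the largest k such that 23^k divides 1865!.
v_23(1865!) = 84

Legendre's formula: v_p(n!) = Σ_{k ≥ 1} ⌊n / p^k⌋. For p = 23, n = 1865, the terms are:
  ⌊1865/23^1⌋ = ⌊1865/23⌋ = 81
  ⌊1865/23^2⌋ = ⌊1865/529⌋ = 3
(the next term ⌊1865/23^3⌋ = 0, terminating the sum). Summing: v_23(1865!) = 81 + 3 = 84.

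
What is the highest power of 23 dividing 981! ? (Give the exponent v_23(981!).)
v_23(981!) = 43

Legendre's formula: v_p(n!) = Σ_{k ≥ 1} ⌊n / p^k⌋. For p = 23, n = 981, the terms are:
  ⌊981/23^1⌋ = ⌊981/23⌋ = 42
  ⌊981/23^2⌋ = ⌊981/529⌋ = 1
(the next term ⌊981/23^3⌋ = 0, terminating the sum). Summing: v_23(981!) = 42 + 1 = 43.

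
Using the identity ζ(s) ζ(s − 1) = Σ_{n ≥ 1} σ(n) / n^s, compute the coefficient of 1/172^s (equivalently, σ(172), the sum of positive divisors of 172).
σ(172) = 308

In the product (Σ m^0/m^s)(Σ k / k^s) = Σ (Σ_{d | n} d) / n^s, the coefficient of 1/n^s is σ(n) = Σ_{d | n} d. For n = 172, divisors are [1, 2, 4, 43, 86, 172]; summing: σ(172) = 308.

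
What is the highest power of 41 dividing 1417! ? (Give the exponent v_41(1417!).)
v_41(1417!) = 34

Legendre's formula: v_p(n!) = Σ_{k ≥ 1} ⌊n / p^k⌋. For p = 41, n = 1417, the terms are:
  ⌊1417/41^1⌋ = ⌊1417/41⌋ = 34
(the next term ⌊1417/41^2⌋ = 0, terminating the sum). Summing: v_41(1417!) = 34 = 34.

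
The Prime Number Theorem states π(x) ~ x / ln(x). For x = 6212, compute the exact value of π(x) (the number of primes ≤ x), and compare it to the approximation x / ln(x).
π(6212) = 808;  x/ln(x) ≈ 711.22;  relative error ≈ 11.98%.

Directly count primes up to 6212: π(6212) = 808. The PNT approximation gives 6212/ln(6212) ≈ 6212/8.73424 ≈ 711.22. Relative error (π(x) − x/ln(x)) / π(x) ≈ 11.98%; the approximation is known to undercount slightly (Li(x) is a better estimate).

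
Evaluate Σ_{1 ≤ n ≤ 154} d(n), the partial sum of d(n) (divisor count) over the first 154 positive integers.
Σ_{n ≤ 154} d(n) = 804

Compute d(n) for each 1 ≤ n ≤ 154: d(1) = 1, d(2) = 2, d(3) = 2, d(4) = 3, d(5) = 2, d(6) = 4, d(7) = 2, d(8) = 4, d(9) = 3, d(10) = 4, d(11) = 2, d(12) = 6, d(13) = 2, d(14) = 4, d(15) = 4, d(16) = 5, d(17) = 2, d(18) = 6, d(19) = 2, d(20) = 6, d(21) = 4, d(22) = 4, d(23) = 2, d(24) = 8, d(25) = 3, d(26) = 4, d(27) = 4, d(28) = 6, d(29) = 2, d(30) = 8, d(31) = 2, d(32) = 6, d(33) = 4, d(34) = 4, d(35) = 4, d(36) = 9, d(37) = 2, d(38) = 4, d(39) = 4, d(40) = 8, d(41) = 2, d(42) = 8, d(43) = 2, d(44) = 6, d(45) = 6, d(46) = 4, d(47) = 2, d(48) = 10, d(49) = 3, d(50) = 6, d(51) = 4, d(52) = 6, d(53) = 2, d(54) = 8, d(55) = 4, d(56) = 8, d(57) = 4, d(58) = 4, d(59) = 2, d(60) = 12, d(61) = 2, d(62) = 4, d(63) = 6, d(64) = 7, d(65) = 4, d(66) = 8, d(67) = 2, d(68) = 6, d(69) = 4, d(70) = 8, d(71) = 2, d(72) = 12, d(73) = 2, d(74) = 4, d(75) = 6, d(76) = 6, d(77) = 4, d(78) = 8, d(79) = 2, d(80) = 10, d(81) = 5, d(82) = 4, d(83) = 2, d(84) = 12, d(85) = 4, d(86) = 4, d(87) = 4, d(88) = 8, d(89) = 2, d(90) = 12, d(91) = 4, d(92) = 6, d(93) = 4, d(94) = 4, d(95) = 4, d(96) = 12, d(97) = 2, d(98) = 6, d(99) = 6, d(100) = 9, d(101) = 2, d(102) = 8, d(103) = 2, d(104) = 8, d(105) = 8, d(106) = 4, d(107) = 2, d(108) = 12, d(109) = 2, d(110) = 8, d(111) = 4, d(112) = 10, d(113) = 2, d(114) = 8, d(115) = 4, d(116) = 6, d(117) = 6, d(118) = 4, d(119) = 4, d(120) = 16, d(121) = 3, d(122) = 4, d(123) = 4, d(124) = 6, d(125) = 4, d(126) = 12, d(127) = 2, d(128) = 8, d(129) = 4, d(130) = 8, d(131) = 2, d(132) = 12, d(133) = 4, d(134) = 4, d(135) = 8, d(136) = 8, d(137) = 2, d(138) = 8, d(139) = 2, d(140) = 12, d(141) = 4, d(142) = 4, d(143) = 4, d(144) = 15, d(145) = 4, d(146) = 4, d(147) = 6, d(148) = 6, d(149) = 2, d(150) = 12, d(151) = 2, d(152) = 8, d(153) = 6, d(154) = 8. Summing all 154 values: 804. (Dirichlet's divisor formula: Σ_{n ≤ x} d(n) = x ln(x) + (2γ − 1) x + O(√x). For x = 154, the asymptotic estimate is ≈ 799.47.)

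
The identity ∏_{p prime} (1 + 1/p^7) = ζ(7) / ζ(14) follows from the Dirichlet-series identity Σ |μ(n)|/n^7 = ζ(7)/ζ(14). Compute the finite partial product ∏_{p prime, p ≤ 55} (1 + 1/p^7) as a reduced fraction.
∏ = 309952223984670960543603211891856695601672510675385627534277668624533812457091991127236052954668734671204274242309849088/307404601692723276790274585782287621574695329443342398483341336503340384695750533342769593387518417543812906517214978125

The primes p ≤ 55 are [2, 3, 5, 7, 11, 13, 17, 19, 23, 29, 31, 37, 41, 43, 47, 53]. For each, (1 + 1/p^7) = (p^7 + 1)/p^7. Multiplying these fractions over p ∈ [2, 3, 5, 7, 11, 13, 17, 19, 23, 29, 31, 37, 41, 43, 47, 53] gives 309952223984670960543603211891856695601672510675385627534277668624533812457091991127236052954668734671204274242309849088/307404601692723276790274585782287621574695329443342398483341336503340384695750533342769593387518417543812906517214978125. (In the limit P → ∞ this tends to ζ(7)/ζ(14).)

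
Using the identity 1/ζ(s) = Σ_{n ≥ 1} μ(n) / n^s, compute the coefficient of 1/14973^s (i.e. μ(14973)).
μ(14973) = 1

Factor n = 14973 = 3 · 7 · 23 · 31. μ(n) = 0 if any exponent ≥ 2 (not squarefree); otherwise μ(n) = (−1)^{ω(n)} where ω(n) is the number of distinct prime factors. Applying: μ(14973) = 1.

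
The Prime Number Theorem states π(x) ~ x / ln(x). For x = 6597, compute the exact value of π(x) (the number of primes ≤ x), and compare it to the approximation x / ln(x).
π(6597) = 852;  x/ln(x) ≈ 750.14;  relative error ≈ 11.96%.

Directly count primes up to 6597: π(6597) = 852. The PNT approximation gives 6597/ln(6597) ≈ 6597/8.79437 ≈ 750.14. Relative error (π(x) − x/ln(x)) / π(x) ≈ 11.96%; the approximation is known to undercount slightly (Li(x) is a better estimate).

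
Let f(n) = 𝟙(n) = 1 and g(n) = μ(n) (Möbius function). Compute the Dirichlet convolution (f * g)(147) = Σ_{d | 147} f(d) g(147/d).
(𝟙 * μ)(147) = 0

Divisors of 147: [1, 3, 7, 21, 49, 147]. For each d | 147:
  d = 1: 𝟙(1) · μ(147/1) = 1 · 0 = 0
  d = 3: 𝟙(3) · μ(147/3) = 1 · 0 = 0
  d = 7: 𝟙(7) · μ(147/7) = 1 · 1 = 1
  d = 21: 𝟙(21) · μ(147/21) = 1 · -1 = -1
  d = 49: 𝟙(49) · μ(147/49) = 1 · -1 = -1
  d = 147: 𝟙(147) · μ(147/147) = 1 · 1 = 1
Summing: (𝟙 * μ)(147) = 0 + 0 + 1 + -1 + -1 + 1 = 0.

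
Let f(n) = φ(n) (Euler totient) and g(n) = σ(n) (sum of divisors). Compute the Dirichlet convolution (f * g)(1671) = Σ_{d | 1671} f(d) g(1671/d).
(φ * σ)(1671) = 6684

Divisors of 1671: [1, 3, 557, 1671]. For each d | 1671:
  d = 1: φ(1) · σ(1671/1) = 1 · 2232 = 2232
  d = 3: φ(3) · σ(1671/3) = 2 · 558 = 1116
  d = 557: φ(557) · σ(1671/557) = 556 · 4 = 2224
  d = 1671: φ(1671) · σ(1671/1671) = 1112 · 1 = 1112
Summing: (φ * σ)(1671) = 2232 + 1116 + 2224 + 1112 = 6684.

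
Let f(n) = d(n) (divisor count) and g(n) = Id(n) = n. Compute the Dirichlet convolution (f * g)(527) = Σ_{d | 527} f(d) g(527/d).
(d * Id)(527) = 627

Divisors of 527: [1, 17, 31, 527]. For each d | 527:
  d = 1: d(1) · Id(527/1) = 1 · 527 = 527
  d = 17: d(17) · Id(527/17) = 2 · 31 = 62
  d = 31: d(31) · Id(527/31) = 2 · 17 = 34
  d = 527: d(527) · Id(527/527) = 4 · 1 = 4
Summing: (d * Id)(527) = 527 + 62 + 34 + 4 = 627.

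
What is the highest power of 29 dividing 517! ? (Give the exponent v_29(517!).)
v_29(517!) = 17

Legendre's formula: v_p(n!) = Σ_{k ≥ 1} ⌊n / p^k⌋. For p = 29, n = 517, the terms are:
  ⌊517/29^1⌋ = ⌊517/29⌋ = 17
(the next term ⌊517/29^2⌋ = 0, terminating the sum). Summing: v_29(517!) = 17 = 17.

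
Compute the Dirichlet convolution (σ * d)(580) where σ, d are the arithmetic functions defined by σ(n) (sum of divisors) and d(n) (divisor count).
(σ * d)(580) = 4096

Divisors of 580: [1, 2, 4, 5, 10, 20, 29, 58, 116, 145, 290, 580]. For each d | 580:
  d = 1: σ(1) · d(580/1) = 1 · 12 = 12
  d = 2: σ(2) · d(580/2) = 3 · 8 = 24
  d = 4: σ(4) · d(580/4) = 7 · 4 = 28
  d = 5: σ(5) · d(580/5) = 6 · 6 = 36
  d = 10: σ(10) · d(580/10) = 18 · 4 = 72
  d = 20: σ(20) · d(580/20) = 42 · 2 = 84
  d = 29: σ(29) · d(580/29) = 30 · 6 = 180
  d = 58: σ(58) · d(580/58) = 90 · 4 = 360
  d = 116: σ(116) · d(580/116) = 210 · 2 = 420
  d = 145: σ(145) · d(580/145) = 180 · 3 = 540
  d = 290: σ(290) · d(580/290) = 540 · 2 = 1080
  d = 580: σ(580) · d(580/580) = 1260 · 1 = 1260
Summing: (σ * d)(580) = 12 + 24 + 28 + 36 + 72 + 84 + 180 + 360 + 420 + 540 + 1080 + 1260 = 4096.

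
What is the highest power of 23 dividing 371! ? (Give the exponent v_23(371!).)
v_23(371!) = 16

Legendre's formula: v_p(n!) = Σ_{k ≥ 1} ⌊n / p^k⌋. For p = 23, n = 371, the terms are:
  ⌊371/23^1⌋ = ⌊371/23⌋ = 16
(the next term ⌊371/23^2⌋ = 0, terminating the sum). Summing: v_23(371!) = 16 = 16.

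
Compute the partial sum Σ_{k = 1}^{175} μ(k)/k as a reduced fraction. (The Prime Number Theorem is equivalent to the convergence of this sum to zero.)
Σ μ(k)/k = -291895861671370214401988773976597804369856804354890517841750669749/27764983964554203230141949225149376041830084932479143674493613998285

Values of μ(k) for 1 ≤ k ≤ 175: μ(1) = 1, μ(2) = -1, μ(3) = -1, μ(5) = -1, μ(6) = 1, μ(7) = -1, μ(10) = 1, μ(11) = -1, μ(13) = -1, μ(14) = 1, μ(15) = 1, μ(17) = -1, μ(19) = -1, μ(21) = 1, μ(22) = 1, μ(23) = -1, μ(26) = 1, μ(29) = -1, μ(30) = -1, μ(31) = -1, μ(33) = 1, μ(34) = 1, μ(35) = 1, μ(37) = -1, μ(38) = 1, μ(39) = 1, μ(41) = -1, μ(42) = -1, μ(43) = -1, μ(46) = 1, μ(47) = -1, μ(51) = 1, μ(53) = -1, μ(55) = 1, μ(57) = 1, μ(58) = 1, μ(59) = -1, μ(61) = -1, μ(62) = 1, μ(65) = 1, μ(66) = -1, μ(67) = -1, μ(69) = 1, μ(70) = -1, μ(71) = -1, μ(73) = -1, μ(74) = 1, μ(77) = 1, μ(78) = -1, μ(79) = -1, μ(82) = 1, μ(83) = -1, μ(85) = 1, μ(86) = 1, μ(87) = 1, μ(89) = -1, μ(91) = 1, μ(93) = 1, μ(94) = 1, μ(95) = 1, μ(97) = -1, μ(101) = -1, μ(102) = -1, μ(103) = -1, μ(105) = -1, μ(106) = 1, μ(107) = -1, μ(109) = -1, μ(110) = -1, μ(111) = 1, μ(113) = -1, μ(114) = -1, μ(115) = 1, μ(118) = 1, μ(119) = 1, μ(122) = 1, μ(123) = 1, μ(127) = -1, μ(129) = 1, μ(130) = -1, μ(131) = -1, μ(133) = 1, μ(134) = 1, μ(137) = -1, μ(138) = -1, μ(139) = -1, μ(141) = 1, μ(142) = 1, μ(143) = 1, μ(145) = 1, μ(146) = 1, μ(149) = -1, μ(151) = -1, μ(154) = -1, μ(155) = 1, μ(157) = -1, μ(158) = 1, μ(159) = 1, μ(161) = 1, μ(163) = -1, μ(165) = -1, μ(166) = 1, μ(167) = -1, μ(170) = -1, μ(173) = -1, μ(174) = -1, with μ = 0 on non-squarefree integers. Summing μ(k)/k for k where μ(k) ≠ 0 gives -291895861671370214401988773976597804369856804354890517841750669749/27764983964554203230141949225149376041830084932479143674493613998285 ≈ -0.0105. (PNT ⟺ this sum → 0 as n → ∞.)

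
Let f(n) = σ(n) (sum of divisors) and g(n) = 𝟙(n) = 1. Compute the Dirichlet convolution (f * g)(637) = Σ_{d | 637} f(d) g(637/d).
(σ * 𝟙)(637) = 990

Divisors of 637: [1, 7, 13, 49, 91, 637]. For each d | 637:
  d = 1: σ(1) · 𝟙(637/1) = 1 · 1 = 1
  d = 7: σ(7) · 𝟙(637/7) = 8 · 1 = 8
  d = 13: σ(13) · 𝟙(637/13) = 14 · 1 = 14
  d = 49: σ(49) · 𝟙(637/49) = 57 · 1 = 57
  d = 91: σ(91) · 𝟙(637/91) = 112 · 1 = 112
  d = 637: σ(637) · 𝟙(637/637) = 798 · 1 = 798
Summing: (σ * 𝟙)(637) = 1 + 8 + 14 + 57 + 112 + 798 = 990.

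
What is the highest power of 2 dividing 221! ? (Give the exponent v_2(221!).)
v_2(221!) = 215

Legendre's formula: v_p(n!) = Σ_{k ≥ 1} ⌊n / p^k⌋. For p = 2, n = 221, the terms are:
  ⌊221/2^1⌋ = ⌊221/2⌋ = 110
  ⌊221/2^2⌋ = ⌊221/4⌋ = 55
  ⌊221/2^3⌋ = ⌊221/8⌋ = 27
  ⌊221/2^4⌋ = ⌊221/16⌋ = 13
  ⌊221/2^5⌋ = ⌊221/32⌋ = 6
  ⌊221/2^6⌋ = ⌊221/64⌋ = 3
  ⌊221/2^7⌋ = ⌊221/128⌋ = 1
(the next term ⌊221/2^8⌋ = 0, terminating the sum). Summing: v_2(221!) = 110 + 55 + 27 + 13 + 6 + 3 + 1 = 215.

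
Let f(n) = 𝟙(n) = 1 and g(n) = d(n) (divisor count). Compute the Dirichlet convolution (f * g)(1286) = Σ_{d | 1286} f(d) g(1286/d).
(𝟙 * d)(1286) = 9

Divisors of 1286: [1, 2, 643, 1286]. For each d | 1286:
  d = 1: 𝟙(1) · d(1286/1) = 1 · 4 = 4
  d = 2: 𝟙(2) · d(1286/2) = 1 · 2 = 2
  d = 643: 𝟙(643) · d(1286/643) = 1 · 2 = 2
  d = 1286: 𝟙(1286) · d(1286/1286) = 1 · 1 = 1
Summing: (𝟙 * d)(1286) = 4 + 2 + 2 + 1 = 9.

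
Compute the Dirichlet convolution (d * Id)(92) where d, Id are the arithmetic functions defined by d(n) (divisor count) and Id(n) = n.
(d * Id)(92) = 275

Divisors of 92: [1, 2, 4, 23, 46, 92]. For each d | 92:
  d = 1: d(1) · Id(92/1) = 1 · 92 = 92
  d = 2: d(2) · Id(92/2) = 2 · 46 = 92
  d = 4: d(4) · Id(92/4) = 3 · 23 = 69
  d = 23: d(23) · Id(92/23) = 2 · 4 = 8
  d = 46: d(46) · Id(92/46) = 4 · 2 = 8
  d = 92: d(92) · Id(92/92) = 6 · 1 = 6
Summing: (d * Id)(92) = 92 + 92 + 69 + 8 + 8 + 6 = 275.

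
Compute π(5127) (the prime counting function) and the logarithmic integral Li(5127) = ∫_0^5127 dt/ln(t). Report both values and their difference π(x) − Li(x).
π(5127) = 685;  Li(5127) ≈ 699.17;  π(x) − Li(x) ≈ -14.17.

Direct count of primes ≤ 5127 gives π(5127) = 685. Numerical evaluation of the logarithmic integral gives Li(5127) ≈ 699.17. The difference π(x) − Li(x) ≈ -14.17 is typically negative for small/moderate x (Li(x) overestimates), though Littlewood's theorem shows this sign changes infinitely often.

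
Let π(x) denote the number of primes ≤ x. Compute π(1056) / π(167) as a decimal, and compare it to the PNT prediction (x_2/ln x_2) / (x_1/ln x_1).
π(1056)/π(167) = 177/39 ≈ 4.5385;  PNT prediction ≈ 4.6483.

π(167) = 39 and π(1056) = 177, so π(1056)/π(167) ≈ 4.5385. The PNT-predicted ratio is (1056/ln(1056)) / (167/ln(167)) ≈ 4.6483. The two agree to within a few percent, as expected.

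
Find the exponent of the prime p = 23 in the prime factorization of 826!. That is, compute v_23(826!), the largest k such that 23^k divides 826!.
v_23(826!) = 36

Legendre's formula: v_p(n!) = Σ_{k ≥ 1} ⌊n / p^k⌋. For p = 23, n = 826, the terms are:
  ⌊826/23^1⌋ = ⌊826/23⌋ = 35
  ⌊826/23^2⌋ = ⌊826/529⌋ = 1
(the next term ⌊826/23^3⌋ = 0, terminating the sum). Summing: v_23(826!) = 35 + 1 = 36.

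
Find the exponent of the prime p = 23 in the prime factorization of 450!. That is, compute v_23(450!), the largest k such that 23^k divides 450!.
v_23(450!) = 19

Legendre's formula: v_p(n!) = Σ_{k ≥ 1} ⌊n / p^k⌋. For p = 23, n = 450, the terms are:
  ⌊450/23^1⌋ = ⌊450/23⌋ = 19
(the next term ⌊450/23^2⌋ = 0, terminating the sum). Summing: v_23(450!) = 19 = 19.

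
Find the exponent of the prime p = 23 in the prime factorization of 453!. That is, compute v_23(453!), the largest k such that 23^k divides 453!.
v_23(453!) = 19

Legendre's formula: v_p(n!) = Σ_{k ≥ 1} ⌊n / p^k⌋. For p = 23, n = 453, the terms are:
  ⌊453/23^1⌋ = ⌊453/23⌋ = 19
(the next term ⌊453/23^2⌋ = 0, terminating the sum). Summing: v_23(453!) = 19 = 19.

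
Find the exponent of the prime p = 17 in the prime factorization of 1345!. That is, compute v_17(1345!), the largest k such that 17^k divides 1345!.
v_17(1345!) = 83

Legendre's formula: v_p(n!) = Σ_{k ≥ 1} ⌊n / p^k⌋. For p = 17, n = 1345, the terms are:
  ⌊1345/17^1⌋ = ⌊1345/17⌋ = 79
  ⌊1345/17^2⌋ = ⌊1345/289⌋ = 4
(the next term ⌊1345/17^3⌋ = 0, terminating the sum). Summing: v_17(1345!) = 79 + 4 = 83.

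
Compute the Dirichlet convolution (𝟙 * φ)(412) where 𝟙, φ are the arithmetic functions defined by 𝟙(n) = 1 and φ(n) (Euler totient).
(𝟙 * φ)(412) = 412

Divisors of 412: [1, 2, 4, 103, 206, 412]. For each d | 412:
  d = 1: 𝟙(1) · φ(412/1) = 1 · 204 = 204
  d = 2: 𝟙(2) · φ(412/2) = 1 · 102 = 102
  d = 4: 𝟙(4) · φ(412/4) = 1 · 102 = 102
  d = 103: 𝟙(103) · φ(412/103) = 1 · 2 = 2
  d = 206: 𝟙(206) · φ(412/206) = 1 · 1 = 1
  d = 412: 𝟙(412) · φ(412/412) = 1 · 1 = 1
Summing: (𝟙 * φ)(412) = 204 + 102 + 102 + 2 + 1 + 1 = 412.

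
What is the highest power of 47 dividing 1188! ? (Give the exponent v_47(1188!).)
v_47(1188!) = 25

Legendre's formula: v_p(n!) = Σ_{k ≥ 1} ⌊n / p^k⌋. For p = 47, n = 1188, the terms are:
  ⌊1188/47^1⌋ = ⌊1188/47⌋ = 25
(the next term ⌊1188/47^2⌋ = 0, terminating the sum). Summing: v_47(1188!) = 25 = 25.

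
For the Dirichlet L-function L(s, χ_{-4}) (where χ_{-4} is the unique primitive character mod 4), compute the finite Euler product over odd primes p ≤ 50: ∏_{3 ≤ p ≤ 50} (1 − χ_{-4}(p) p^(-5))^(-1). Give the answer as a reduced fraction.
∏ = 7508883803148623376075754946450365737429310788606076172798130278074505/7537845509642297199917174706861149114875564283464393121061743521431552

The odd primes p ≤ 50 are [3, 5, 7, 11, 13, 17, 19, 23, 29, 31, 37, 41, 43, 47]. For each, χ(p) = 1 if p ≡ 1 mod 4, χ(p) = −1 if p ≡ 3 mod 4. Taking (1 − χ(p)/p^5)^(-1) = p^5/(p^5 − χ(p)): (1 − (-1)/3^5)^(-1) · (1 − (1)/5^5)^(-1) · (1 − (-1)/7^5)^(-1) · (1 − (-1)/11^5)^(-1) · (1 − (1)/13^5)^(-1) · (1 − (1)/17^5)^(-1) · (1 − (-1)/19^5)^(-1) · (1 − (-1)/23^5)^(-1) · (1 − (1)/29^5)^(-1) · (1 − (-1)/31^5)^(-1) · (1 − (1)/37^5)^(-1) · (1 − (1)/41^5)^(-1) · (1 − (-1)/43^5)^(-1) · (1 − (-1)/47^5)^(-1) = 7508883803148623376075754946450365737429310788606076172798130278074505/7537845509642297199917174706861149114875564283464393121061743521431552.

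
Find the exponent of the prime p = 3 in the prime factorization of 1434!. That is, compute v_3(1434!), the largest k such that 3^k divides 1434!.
v_3(1434!) = 713

Legendre's formula: v_p(n!) = Σ_{k ≥ 1} ⌊n / p^k⌋. For p = 3, n = 1434, the terms are:
  ⌊1434/3^1⌋ = ⌊1434/3⌋ = 478
  ⌊1434/3^2⌋ = ⌊1434/9⌋ = 159
  ⌊1434/3^3⌋ = ⌊1434/27⌋ = 53
  ⌊1434/3^4⌋ = ⌊1434/81⌋ = 17
  ⌊1434/3^5⌋ = ⌊1434/243⌋ = 5
  ⌊1434/3^6⌋ = ⌊1434/729⌋ = 1
(the next term ⌊1434/3^7⌋ = 0, terminating the sum). Summing: v_3(1434!) = 478 + 159 + 53 + 17 + 5 + 1 = 713.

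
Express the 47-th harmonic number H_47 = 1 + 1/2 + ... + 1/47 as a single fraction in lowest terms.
H_47 = 280682601097106968469/63245806209101973600

Direct summation: H_47 = 1 + 1/2 + ... + 1/47. The least common denominator is lcm(1, ..., 47) = 442720643463713815200; over this denominator the numerator is 442720643463713815200 + 221360321731856907600 + 147573547821237938400 + 110680160865928453800 + 88544128692742763040 + 73786773910618969200 + 63245806209101973600 + 55340080432964226900 + 49191182607079312800 + 44272064346371381520 + 40247331223973983200 + 36893386955309484600 + 34055434112593370400 + 31622903104550986800 + 29514709564247587680 + 27670040216482113450 + 26042390791983165600 + 24595591303539656400 + 23301086498090200800 + 22136032173185690760 + 21081935403033991200 + 20123665611986991600 + 19248723628857122400 + 18446693477654742300 + 17708825738548552608 + 17027717056296685200 + 16397060869026437600 + 15811451552275493400 + 15266229084955648800 + 14757354782123793840 + 14281311079474639200 + 13835020108241056725 + 13415777074657994400 + 13021195395991582800 + 12649161241820394720 + 12297795651769828200 + 11965422796316589600 + 11650543249045100400 + 11351811370864456800 + 11068016086592845380 + 10798064474724727200 + 10540967701516995600 + 10295828917760786400 + 10061832805993495800 + 9838236521415862560 + 9624361814428561200 + 9419588158802421600 = 1964778207679748779283, so H_47 = 1964778207679748779283/442720643463713815200; reducing by gcd(1964778207679748779283, 442720643463713815200) = 7 gives 280682601097106968469/63245806209101973600 ≈ 4.43796. (The PNT-adjacent estimate ln(47) + γ ≈ 4.42736 matches within O(1/n).)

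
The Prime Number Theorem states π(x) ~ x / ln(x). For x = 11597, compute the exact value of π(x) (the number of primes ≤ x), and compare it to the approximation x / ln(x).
π(11597) = 1396;  x/ln(x) ≈ 1239.19;  relative error ≈ 11.23%.

Directly count primes up to 11597: π(11597) = 1396. The PNT approximation gives 11597/ln(11597) ≈ 11597/9.35850 ≈ 1239.19. Relative error (π(x) − x/ln(x)) / π(x) ≈ 11.23%; the approximation is known to undercount slightly (Li(x) is a better estimate).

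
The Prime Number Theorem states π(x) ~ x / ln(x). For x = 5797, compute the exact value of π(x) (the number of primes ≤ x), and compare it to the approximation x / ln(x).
π(5797) = 760;  x/ln(x) ≈ 669.01;  relative error ≈ 11.97%.

Directly count primes up to 5797: π(5797) = 760. The PNT approximation gives 5797/ln(5797) ≈ 5797/8.66510 ≈ 669.01. Relative error (π(x) − x/ln(x)) / π(x) ≈ 11.97%; the approximation is known to undercount slightly (Li(x) is a better estimate).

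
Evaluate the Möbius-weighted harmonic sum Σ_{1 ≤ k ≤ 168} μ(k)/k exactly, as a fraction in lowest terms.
Σ μ(k)/k = 3320595668723936105212130194759121950701456962705503856339925674/481473710367991963528473107950567214598209565303106537707981745635

Values of μ(k) for 1 ≤ k ≤ 168: μ(1) = 1, μ(2) = -1, μ(3) = -1, μ(5) = -1, μ(6) = 1, μ(7) = -1, μ(10) = 1, μ(11) = -1, μ(13) = -1, μ(14) = 1, μ(15) = 1, μ(17) = -1, μ(19) = -1, μ(21) = 1, μ(22) = 1, μ(23) = -1, μ(26) = 1, μ(29) = -1, μ(30) = -1, μ(31) = -1, μ(33) = 1, μ(34) = 1, μ(35) = 1, μ(37) = -1, μ(38) = 1, μ(39) = 1, μ(41) = -1, μ(42) = -1, μ(43) = -1, μ(46) = 1, μ(47) = -1, μ(51) = 1, μ(53) = -1, μ(55) = 1, μ(57) = 1, μ(58) = 1, μ(59) = -1, μ(61) = -1, μ(62) = 1, μ(65) = 1, μ(66) = -1, μ(67) = -1, μ(69) = 1, μ(70) = -1, μ(71) = -1, μ(73) = -1, μ(74) = 1, μ(77) = 1, μ(78) = -1, μ(79) = -1, μ(82) = 1, μ(83) = -1, μ(85) = 1, μ(86) = 1, μ(87) = 1, μ(89) = -1, μ(91) = 1, μ(93) = 1, μ(94) = 1, μ(95) = 1, μ(97) = -1, μ(101) = -1, μ(102) = -1, μ(103) = -1, μ(105) = -1, μ(106) = 1, μ(107) = -1, μ(109) = -1, μ(110) = -1, μ(111) = 1, μ(113) = -1, μ(114) = -1, μ(115) = 1, μ(118) = 1, μ(119) = 1, μ(122) = 1, μ(123) = 1, μ(127) = -1, μ(129) = 1, μ(130) = -1, μ(131) = -1, μ(133) = 1, μ(134) = 1, μ(137) = -1, μ(138) = -1, μ(139) = -1, μ(141) = 1, μ(142) = 1, μ(143) = 1, μ(145) = 1, μ(146) = 1, μ(149) = -1, μ(151) = -1, μ(154) = -1, μ(155) = 1, μ(157) = -1, μ(158) = 1, μ(159) = 1, μ(161) = 1, μ(163) = -1, μ(165) = -1, μ(166) = 1, μ(167) = -1, with μ = 0 on non-squarefree integers. Summing μ(k)/k for k where μ(k) ≠ 0 gives 3320595668723936105212130194759121950701456962705503856339925674/481473710367991963528473107950567214598209565303106537707981745635 ≈ 0.0069. (PNT ⟺ this sum → 0 as n → ∞.)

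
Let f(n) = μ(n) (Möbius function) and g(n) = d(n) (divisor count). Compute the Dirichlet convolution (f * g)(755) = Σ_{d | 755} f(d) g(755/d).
(μ * d)(755) = 1

Divisors of 755: [1, 5, 151, 755]. For each d | 755:
  d = 1: μ(1) · d(755/1) = 1 · 4 = 4
  d = 5: μ(5) · d(755/5) = -1 · 2 = -2
  d = 151: μ(151) · d(755/151) = -1 · 2 = -2
  d = 755: μ(755) · d(755/755) = 1 · 1 = 1
Summing: (μ * d)(755) = 4 + -2 + -2 + 1 = 1.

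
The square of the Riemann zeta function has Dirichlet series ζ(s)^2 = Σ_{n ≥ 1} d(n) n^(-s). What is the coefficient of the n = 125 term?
d(125) = 4

ζ(s)^2 = (Σ 1/m^s)(Σ 1/k^s). The coefficient of 1/n^s in the product is the number of ordered pairs (m, k) with mk = n, which equals d(n). For n = 125, divisors are [1, 5, 25, 125], so d(125) = 4.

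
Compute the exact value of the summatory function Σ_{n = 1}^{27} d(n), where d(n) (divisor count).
Σ_{n ≤ 27} d(n) = 95

Compute d(n) for each 1 ≤ n ≤ 27: d(1) = 1, d(2) = 2, d(3) = 2, d(4) = 3, d(5) = 2, d(6) = 4, d(7) = 2, d(8) = 4, d(9) = 3, d(10) = 4, d(11) = 2, d(12) = 6, d(13) = 2, d(14) = 4, d(15) = 4, d(16) = 5, d(17) = 2, d(18) = 6, d(19) = 2, d(20) = 6, d(21) = 4, d(22) = 4, d(23) = 2, d(24) = 8, d(25) = 3, d(26) = 4, d(27) = 4. Summing all 27 values: 95. (Dirichlet's divisor formula: Σ_{n ≤ x} d(n) = x ln(x) + (2γ − 1) x + O(√x). For x = 27, the asymptotic estimate is ≈ 93.16.)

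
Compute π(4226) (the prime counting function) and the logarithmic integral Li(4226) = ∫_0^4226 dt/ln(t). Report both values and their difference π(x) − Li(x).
π(4226) = 578;  Li(4226) ≈ 592.52;  π(x) − Li(x) ≈ -14.52.

Direct count of primes ≤ 4226 gives π(4226) = 578. Numerical evaluation of the logarithmic integral gives Li(4226) ≈ 592.52. The difference π(x) − Li(x) ≈ -14.52 is typically negative for small/moderate x (Li(x) overestimates), though Littlewood's theorem shows this sign changes infinitely often.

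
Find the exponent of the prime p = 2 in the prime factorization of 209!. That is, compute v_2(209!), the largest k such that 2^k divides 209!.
v_2(209!) = 205

Legendre's formula: v_p(n!) = Σ_{k ≥ 1} ⌊n / p^k⌋. For p = 2, n = 209, the terms are:
  ⌊209/2^1⌋ = ⌊209/2⌋ = 104
  ⌊209/2^2⌋ = ⌊209/4⌋ = 52
  ⌊209/2^3⌋ = ⌊209/8⌋ = 26
  ⌊209/2^4⌋ = ⌊209/16⌋ = 13
  ⌊209/2^5⌋ = ⌊209/32⌋ = 6
  ⌊209/2^6⌋ = ⌊209/64⌋ = 3
  ⌊209/2^7⌋ = ⌊209/128⌋ = 1
(the next term ⌊209/2^8⌋ = 0, terminating the sum). Summing: v_2(209!) = 104 + 52 + 26 + 13 + 6 + 3 + 1 = 205.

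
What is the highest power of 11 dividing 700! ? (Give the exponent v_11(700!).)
v_11(700!) = 68

Legendre's formula: v_p(n!) = Σ_{k ≥ 1} ⌊n / p^k⌋. For p = 11, n = 700, the terms are:
  ⌊700/11^1⌋ = ⌊700/11⌋ = 63
  ⌊700/11^2⌋ = ⌊700/121⌋ = 5
(the next term ⌊700/11^3⌋ = 0, terminating the sum). Summing: v_11(700!) = 63 + 5 = 68.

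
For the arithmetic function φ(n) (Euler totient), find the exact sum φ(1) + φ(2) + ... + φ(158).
Σ_{n ≤ 158} φ(n) = 7638

Compute φ(n) for each 1 ≤ n ≤ 158: φ(1) = 1, φ(2) = 1, φ(3) = 2, φ(4) = 2, φ(5) = 4, φ(6) = 2, φ(7) = 6, φ(8) = 4, φ(9) = 6, φ(10) = 4, φ(11) = 10, φ(12) = 4, φ(13) = 12, φ(14) = 6, φ(15) = 8, φ(16) = 8, φ(17) = 16, φ(18) = 6, φ(19) = 18, φ(20) = 8, φ(21) = 12, φ(22) = 10, φ(23) = 22, φ(24) = 8, φ(25) = 20, φ(26) = 12, φ(27) = 18, φ(28) = 12, φ(29) = 28, φ(30) = 8, φ(31) = 30, φ(32) = 16, φ(33) = 20, φ(34) = 16, φ(35) = 24, φ(36) = 12, φ(37) = 36, φ(38) = 18, φ(39) = 24, φ(40) = 16, φ(41) = 40, φ(42) = 12, φ(43) = 42, φ(44) = 20, φ(45) = 24, φ(46) = 22, φ(47) = 46, φ(48) = 16, φ(49) = 42, φ(50) = 20, φ(51) = 32, φ(52) = 24, φ(53) = 52, φ(54) = 18, φ(55) = 40, φ(56) = 24, φ(57) = 36, φ(58) = 28, φ(59) = 58, φ(60) = 16, φ(61) = 60, φ(62) = 30, φ(63) = 36, φ(64) = 32, φ(65) = 48, φ(66) = 20, φ(67) = 66, φ(68) = 32, φ(69) = 44, φ(70) = 24, φ(71) = 70, φ(72) = 24, φ(73) = 72, φ(74) = 36, φ(75) = 40, φ(76) = 36, φ(77) = 60, φ(78) = 24, φ(79) = 78, φ(80) = 32, φ(81) = 54, φ(82) = 40, φ(83) = 82, φ(84) = 24, φ(85) = 64, φ(86) = 42, φ(87) = 56, φ(88) = 40, φ(89) = 88, φ(90) = 24, φ(91) = 72, φ(92) = 44, φ(93) = 60, φ(94) = 46, φ(95) = 72, φ(96) = 32, φ(97) = 96, φ(98) = 42, φ(99) = 60, φ(100) = 40, φ(101) = 100, φ(102) = 32, φ(103) = 102, φ(104) = 48, φ(105) = 48, φ(106) = 52, φ(107) = 106, φ(108) = 36, φ(109) = 108, φ(110) = 40, φ(111) = 72, φ(112) = 48, φ(113) = 112, φ(114) = 36, φ(115) = 88, φ(116) = 56, φ(117) = 72, φ(118) = 58, φ(119) = 96, φ(120) = 32, φ(121) = 110, φ(122) = 60, φ(123) = 80, φ(124) = 60, φ(125) = 100, φ(126) = 36, φ(127) = 126, φ(128) = 64, φ(129) = 84, φ(130) = 48, φ(131) = 130, φ(132) = 40, φ(133) = 108, φ(134) = 66, φ(135) = 72, φ(136) = 64, φ(137) = 136, φ(138) = 44, φ(139) = 138, φ(140) = 48, φ(141) = 92, φ(142) = 70, φ(143) = 120, φ(144) = 48, φ(145) = 112, φ(146) = 72, φ(147) = 84, φ(148) = 72, φ(149) = 148, φ(150) = 40, φ(151) = 150, φ(152) = 72, φ(153) = 96, φ(154) = 60, φ(155) = 120, φ(156) = 48, φ(157) = 156, φ(158) = 78. Summing all 158 values: 7638. (Average order: Σ_{n ≤ x} φ(n) ~ (3/π²) x². For x = 158, (3/π²)·158² ≈ 7588.15.)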